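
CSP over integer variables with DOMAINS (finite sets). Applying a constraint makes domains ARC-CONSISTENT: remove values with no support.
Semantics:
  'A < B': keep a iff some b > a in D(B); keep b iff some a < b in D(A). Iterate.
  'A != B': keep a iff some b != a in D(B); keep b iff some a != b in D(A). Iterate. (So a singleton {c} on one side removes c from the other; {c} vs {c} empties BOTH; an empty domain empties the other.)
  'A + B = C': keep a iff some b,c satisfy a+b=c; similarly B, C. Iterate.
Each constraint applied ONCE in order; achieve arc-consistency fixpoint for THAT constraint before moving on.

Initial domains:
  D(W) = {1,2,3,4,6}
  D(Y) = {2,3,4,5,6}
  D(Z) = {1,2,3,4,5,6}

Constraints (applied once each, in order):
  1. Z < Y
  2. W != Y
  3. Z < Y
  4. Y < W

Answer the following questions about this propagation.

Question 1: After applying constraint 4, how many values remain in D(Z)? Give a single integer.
Answer: 5

Derivation:
Constraint 1 (Z < Y) on D(Z)={1,2,3,4,5,6} D(Y)={2,3,4,5,6}: Z {1,2,3,4,5,6}->{1,2,3,4,5}
Constraint 2 (W != Y) on D(W)={1,2,3,4,6} D(Y)={2,3,4,5,6}: no change
Constraint 3 (Z < Y) on D(Z)={1,2,3,4,5} D(Y)={2,3,4,5,6}: no change
Constraint 4 (Y < W) on D(Y)={2,3,4,5,6} D(W)={1,2,3,4,6}: Y {2,3,4,5,6}->{2,3,4,5}; W {1,2,3,4,6}->{3,4,6}
So after constraint 4: D(Z)={1,2,3,4,5}, size = 5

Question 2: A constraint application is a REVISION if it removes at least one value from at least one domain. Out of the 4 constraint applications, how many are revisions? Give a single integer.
Constraint 1 (Z < Y) on D(Z)={1,2,3,4,5,6} D(Y)={2,3,4,5,6}: Z {1,2,3,4,5,6}->{1,2,3,4,5} => REVISION
Constraint 2 (W != Y) on D(W)={1,2,3,4,6} D(Y)={2,3,4,5,6}: no change => not a revision
Constraint 3 (Z < Y) on D(Z)={1,2,3,4,5} D(Y)={2,3,4,5,6}: no change => not a revision
Constraint 4 (Y < W) on D(Y)={2,3,4,5,6} D(W)={1,2,3,4,6}: Y {2,3,4,5,6}->{2,3,4,5}; W {1,2,3,4,6}->{3,4,6} => REVISION
Total revisions = 2

Answer: 2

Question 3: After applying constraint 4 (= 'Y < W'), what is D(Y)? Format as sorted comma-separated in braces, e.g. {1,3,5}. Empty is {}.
Answer: {2,3,4,5}

Derivation:
Constraint 1 (Z < Y) on D(Z)={1,2,3,4,5,6} D(Y)={2,3,4,5,6}: Z {1,2,3,4,5,6}->{1,2,3,4,5}
Constraint 2 (W != Y) on D(W)={1,2,3,4,6} D(Y)={2,3,4,5,6}: no change
Constraint 3 (Z < Y) on D(Z)={1,2,3,4,5} D(Y)={2,3,4,5,6}: no change
Constraint 4 (Y < W) on D(Y)={2,3,4,5,6} D(W)={1,2,3,4,6}: Y {2,3,4,5,6}->{2,3,4,5}; W {1,2,3,4,6}->{3,4,6}
So after constraint 4: D(Y) = {2,3,4,5}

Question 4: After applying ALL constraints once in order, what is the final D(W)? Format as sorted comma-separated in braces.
Answer: {3,4,6}

Derivation:
Constraint 1 (Z < Y) on D(Z)={1,2,3,4,5,6} D(Y)={2,3,4,5,6}: Z {1,2,3,4,5,6}->{1,2,3,4,5}
Constraint 2 (W != Y) on D(W)={1,2,3,4,6} D(Y)={2,3,4,5,6}: no change
Constraint 3 (Z < Y) on D(Z)={1,2,3,4,5} D(Y)={2,3,4,5,6}: no change
Constraint 4 (Y < W) on D(Y)={2,3,4,5,6} D(W)={1,2,3,4,6}: Y {2,3,4,5,6}->{2,3,4,5}; W {1,2,3,4,6}->{3,4,6}
So after all 4 constraints: D(W) = {3,4,6}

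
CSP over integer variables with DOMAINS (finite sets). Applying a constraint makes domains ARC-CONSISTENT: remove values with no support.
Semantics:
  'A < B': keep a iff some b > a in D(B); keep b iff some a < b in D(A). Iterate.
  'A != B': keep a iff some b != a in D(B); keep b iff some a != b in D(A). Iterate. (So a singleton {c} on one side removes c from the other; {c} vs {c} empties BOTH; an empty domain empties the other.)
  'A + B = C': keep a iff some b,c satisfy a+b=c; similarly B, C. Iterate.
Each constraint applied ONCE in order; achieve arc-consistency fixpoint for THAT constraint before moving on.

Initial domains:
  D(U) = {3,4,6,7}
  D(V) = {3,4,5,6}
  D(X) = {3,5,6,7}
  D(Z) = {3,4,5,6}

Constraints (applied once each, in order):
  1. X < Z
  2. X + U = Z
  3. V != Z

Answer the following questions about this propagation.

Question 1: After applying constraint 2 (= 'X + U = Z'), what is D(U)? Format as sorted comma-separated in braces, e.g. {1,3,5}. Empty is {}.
Answer: {3}

Derivation:
Constraint 1 (X < Z) on D(X)={3,5,6,7} D(Z)={3,4,5,6}: X {3,5,6,7}->{3,5}; Z {3,4,5,6}->{4,5,6}
Constraint 2 (X + U = Z) on D(X)={3,5} D(U)={3,4,6,7} D(Z)={4,5,6}: X {3,5}->{3}; U {3,4,6,7}->{3}; Z {4,5,6}->{6}
So after constraint 2: D(U) = {3}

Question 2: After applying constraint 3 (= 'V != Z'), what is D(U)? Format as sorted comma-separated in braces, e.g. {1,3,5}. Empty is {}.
Constraint 1 (X < Z) on D(X)={3,5,6,7} D(Z)={3,4,5,6}: X {3,5,6,7}->{3,5}; Z {3,4,5,6}->{4,5,6}
Constraint 2 (X + U = Z) on D(X)={3,5} D(U)={3,4,6,7} D(Z)={4,5,6}: X {3,5}->{3}; U {3,4,6,7}->{3}; Z {4,5,6}->{6}
Constraint 3 (V != Z) on D(V)={3,4,5,6} D(Z)={6}: V {3,4,5,6}->{3,4,5}
So after constraint 3: D(U) = {3}

Answer: {3}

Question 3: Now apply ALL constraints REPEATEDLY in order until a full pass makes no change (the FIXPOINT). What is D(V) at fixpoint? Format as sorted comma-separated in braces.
pass 0 (initial): D(V)={3,4,5,6}
pass 1: U {3,4,6,7}->{3}; V {3,4,5,6}->{3,4,5}; X {3,5,6,7}->{3}; Z {3,4,5,6}->{6}
pass 2: no change
Fixpoint after 2 passes: D(V) = {3,4,5}

Answer: {3,4,5}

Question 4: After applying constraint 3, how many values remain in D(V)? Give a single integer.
Constraint 1 (X < Z) on D(X)={3,5,6,7} D(Z)={3,4,5,6}: X {3,5,6,7}->{3,5}; Z {3,4,5,6}->{4,5,6}
Constraint 2 (X + U = Z) on D(X)={3,5} D(U)={3,4,6,7} D(Z)={4,5,6}: X {3,5}->{3}; U {3,4,6,7}->{3}; Z {4,5,6}->{6}
Constraint 3 (V != Z) on D(V)={3,4,5,6} D(Z)={6}: V {3,4,5,6}->{3,4,5}
So after constraint 3: D(V)={3,4,5}, size = 3

Answer: 3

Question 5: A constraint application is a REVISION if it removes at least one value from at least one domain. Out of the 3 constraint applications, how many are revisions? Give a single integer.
Answer: 3

Derivation:
Constraint 1 (X < Z) on D(X)={3,5,6,7} D(Z)={3,4,5,6}: X {3,5,6,7}->{3,5}; Z {3,4,5,6}->{4,5,6} => REVISION
Constraint 2 (X + U = Z) on D(X)={3,5} D(U)={3,4,6,7} D(Z)={4,5,6}: X {3,5}->{3}; U {3,4,6,7}->{3}; Z {4,5,6}->{6} => REVISION
Constraint 3 (V != Z) on D(V)={3,4,5,6} D(Z)={6}: V {3,4,5,6}->{3,4,5} => REVISION
Total revisions = 3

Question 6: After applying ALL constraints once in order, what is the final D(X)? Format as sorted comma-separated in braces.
Constraint 1 (X < Z) on D(X)={3,5,6,7} D(Z)={3,4,5,6}: X {3,5,6,7}->{3,5}; Z {3,4,5,6}->{4,5,6}
Constraint 2 (X + U = Z) on D(X)={3,5} D(U)={3,4,6,7} D(Z)={4,5,6}: X {3,5}->{3}; U {3,4,6,7}->{3}; Z {4,5,6}->{6}
Constraint 3 (V != Z) on D(V)={3,4,5,6} D(Z)={6}: V {3,4,5,6}->{3,4,5}
So after all 3 constraints: D(X) = {3}

Answer: {3}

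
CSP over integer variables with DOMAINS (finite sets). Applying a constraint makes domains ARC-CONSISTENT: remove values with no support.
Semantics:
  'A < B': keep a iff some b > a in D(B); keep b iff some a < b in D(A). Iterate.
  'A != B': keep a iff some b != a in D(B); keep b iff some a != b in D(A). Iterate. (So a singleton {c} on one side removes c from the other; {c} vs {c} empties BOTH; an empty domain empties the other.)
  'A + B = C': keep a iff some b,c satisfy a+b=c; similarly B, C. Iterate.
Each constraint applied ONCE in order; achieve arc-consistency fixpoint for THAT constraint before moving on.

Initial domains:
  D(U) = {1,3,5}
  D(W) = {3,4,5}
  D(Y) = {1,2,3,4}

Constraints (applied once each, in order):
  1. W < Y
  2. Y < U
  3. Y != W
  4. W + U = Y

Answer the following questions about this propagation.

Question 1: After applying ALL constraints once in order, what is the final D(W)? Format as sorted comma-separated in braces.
Constraint 1 (W < Y) on D(W)={3,4,5} D(Y)={1,2,3,4}: W {3,4,5}->{3}; Y {1,2,3,4}->{4}
Constraint 2 (Y < U) on D(Y)={4} D(U)={1,3,5}: U {1,3,5}->{5}
Constraint 3 (Y != W) on D(Y)={4} D(W)={3}: no change
Constraint 4 (W + U = Y) on D(W)={3} D(U)={5} D(Y)={4}: W {3}->{}; U {5}->{}; Y {4}->{}
So after all 4 constraints: D(W) = {}

Answer: {}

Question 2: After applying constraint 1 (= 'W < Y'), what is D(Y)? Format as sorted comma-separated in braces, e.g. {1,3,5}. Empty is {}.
Constraint 1 (W < Y) on D(W)={3,4,5} D(Y)={1,2,3,4}: W {3,4,5}->{3}; Y {1,2,3,4}->{4}
So after constraint 1: D(Y) = {4}

Answer: {4}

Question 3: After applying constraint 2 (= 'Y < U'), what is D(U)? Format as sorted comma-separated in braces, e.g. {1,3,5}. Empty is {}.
Constraint 1 (W < Y) on D(W)={3,4,5} D(Y)={1,2,3,4}: W {3,4,5}->{3}; Y {1,2,3,4}->{4}
Constraint 2 (Y < U) on D(Y)={4} D(U)={1,3,5}: U {1,3,5}->{5}
So after constraint 2: D(U) = {5}

Answer: {5}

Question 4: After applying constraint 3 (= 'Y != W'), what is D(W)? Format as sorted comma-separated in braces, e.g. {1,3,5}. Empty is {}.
Constraint 1 (W < Y) on D(W)={3,4,5} D(Y)={1,2,3,4}: W {3,4,5}->{3}; Y {1,2,3,4}->{4}
Constraint 2 (Y < U) on D(Y)={4} D(U)={1,3,5}: U {1,3,5}->{5}
Constraint 3 (Y != W) on D(Y)={4} D(W)={3}: no change
So after constraint 3: D(W) = {3}

Answer: {3}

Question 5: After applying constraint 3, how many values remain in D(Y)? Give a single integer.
Constraint 1 (W < Y) on D(W)={3,4,5} D(Y)={1,2,3,4}: W {3,4,5}->{3}; Y {1,2,3,4}->{4}
Constraint 2 (Y < U) on D(Y)={4} D(U)={1,3,5}: U {1,3,5}->{5}
Constraint 3 (Y != W) on D(Y)={4} D(W)={3}: no change
So after constraint 3: D(Y)={4}, size = 1

Answer: 1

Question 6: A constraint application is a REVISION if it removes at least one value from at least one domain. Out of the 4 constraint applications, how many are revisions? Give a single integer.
Answer: 3

Derivation:
Constraint 1 (W < Y) on D(W)={3,4,5} D(Y)={1,2,3,4}: W {3,4,5}->{3}; Y {1,2,3,4}->{4} => REVISION
Constraint 2 (Y < U) on D(Y)={4} D(U)={1,3,5}: U {1,3,5}->{5} => REVISION
Constraint 3 (Y != W) on D(Y)={4} D(W)={3}: no change => not a revision
Constraint 4 (W + U = Y) on D(W)={3} D(U)={5} D(Y)={4}: W {3}->{}; U {5}->{}; Y {4}->{} => REVISION
Total revisions = 3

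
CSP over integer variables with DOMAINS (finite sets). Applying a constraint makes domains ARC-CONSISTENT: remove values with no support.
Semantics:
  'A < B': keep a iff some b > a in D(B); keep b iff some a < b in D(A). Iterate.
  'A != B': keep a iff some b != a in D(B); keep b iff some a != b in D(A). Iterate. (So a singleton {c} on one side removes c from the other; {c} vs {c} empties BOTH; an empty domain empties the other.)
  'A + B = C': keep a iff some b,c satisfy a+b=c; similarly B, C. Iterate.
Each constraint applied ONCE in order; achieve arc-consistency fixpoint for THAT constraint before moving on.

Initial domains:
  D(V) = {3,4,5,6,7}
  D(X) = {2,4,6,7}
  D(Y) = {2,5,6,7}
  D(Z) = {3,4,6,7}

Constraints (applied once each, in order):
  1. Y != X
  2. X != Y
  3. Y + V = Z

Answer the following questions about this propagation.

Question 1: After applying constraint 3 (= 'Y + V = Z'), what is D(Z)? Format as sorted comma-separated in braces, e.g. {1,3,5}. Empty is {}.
Answer: {6,7}

Derivation:
Constraint 1 (Y != X) on D(Y)={2,5,6,7} D(X)={2,4,6,7}: no change
Constraint 2 (X != Y) on D(X)={2,4,6,7} D(Y)={2,5,6,7}: no change
Constraint 3 (Y + V = Z) on D(Y)={2,5,6,7} D(V)={3,4,5,6,7} D(Z)={3,4,6,7}: Y {2,5,6,7}->{2}; V {3,4,5,6,7}->{4,5}; Z {3,4,6,7}->{6,7}
So after constraint 3: D(Z) = {6,7}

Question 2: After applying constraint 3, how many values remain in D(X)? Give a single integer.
Answer: 4

Derivation:
Constraint 1 (Y != X) on D(Y)={2,5,6,7} D(X)={2,4,6,7}: no change
Constraint 2 (X != Y) on D(X)={2,4,6,7} D(Y)={2,5,6,7}: no change
Constraint 3 (Y + V = Z) on D(Y)={2,5,6,7} D(V)={3,4,5,6,7} D(Z)={3,4,6,7}: Y {2,5,6,7}->{2}; V {3,4,5,6,7}->{4,5}; Z {3,4,6,7}->{6,7}
So after constraint 3: D(X)={2,4,6,7}, size = 4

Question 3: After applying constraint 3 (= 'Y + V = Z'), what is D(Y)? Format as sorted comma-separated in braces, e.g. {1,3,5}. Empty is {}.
Constraint 1 (Y != X) on D(Y)={2,5,6,7} D(X)={2,4,6,7}: no change
Constraint 2 (X != Y) on D(X)={2,4,6,7} D(Y)={2,5,6,7}: no change
Constraint 3 (Y + V = Z) on D(Y)={2,5,6,7} D(V)={3,4,5,6,7} D(Z)={3,4,6,7}: Y {2,5,6,7}->{2}; V {3,4,5,6,7}->{4,5}; Z {3,4,6,7}->{6,7}
So after constraint 3: D(Y) = {2}

Answer: {2}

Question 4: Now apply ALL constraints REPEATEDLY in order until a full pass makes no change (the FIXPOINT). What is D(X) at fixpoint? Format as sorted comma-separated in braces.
pass 0 (initial): D(X)={2,4,6,7}
pass 1: V {3,4,5,6,7}->{4,5}; Y {2,5,6,7}->{2}; Z {3,4,6,7}->{6,7}
pass 2: X {2,4,6,7}->{4,6,7}
pass 3: no change
Fixpoint after 3 passes: D(X) = {4,6,7}

Answer: {4,6,7}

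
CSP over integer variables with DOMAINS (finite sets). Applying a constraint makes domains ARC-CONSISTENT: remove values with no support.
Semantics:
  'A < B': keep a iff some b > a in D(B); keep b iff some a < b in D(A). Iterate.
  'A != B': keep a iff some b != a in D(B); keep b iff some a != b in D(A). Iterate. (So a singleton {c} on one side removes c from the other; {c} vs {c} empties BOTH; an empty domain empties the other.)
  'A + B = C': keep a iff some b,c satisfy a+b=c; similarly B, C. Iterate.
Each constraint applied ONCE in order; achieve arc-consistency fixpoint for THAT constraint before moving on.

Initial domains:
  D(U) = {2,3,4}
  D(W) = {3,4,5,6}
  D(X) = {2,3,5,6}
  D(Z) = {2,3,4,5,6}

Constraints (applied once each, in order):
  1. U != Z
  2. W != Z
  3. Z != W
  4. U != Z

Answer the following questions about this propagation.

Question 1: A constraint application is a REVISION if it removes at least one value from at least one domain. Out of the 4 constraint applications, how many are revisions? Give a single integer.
Answer: 0

Derivation:
Constraint 1 (U != Z) on D(U)={2,3,4} D(Z)={2,3,4,5,6}: no change => not a revision
Constraint 2 (W != Z) on D(W)={3,4,5,6} D(Z)={2,3,4,5,6}: no change => not a revision
Constraint 3 (Z != W) on D(Z)={2,3,4,5,6} D(W)={3,4,5,6}: no change => not a revision
Constraint 4 (U != Z) on D(U)={2,3,4} D(Z)={2,3,4,5,6}: no change => not a revision
Total revisions = 0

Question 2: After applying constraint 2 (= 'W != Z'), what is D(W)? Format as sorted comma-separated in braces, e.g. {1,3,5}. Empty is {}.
Constraint 1 (U != Z) on D(U)={2,3,4} D(Z)={2,3,4,5,6}: no change
Constraint 2 (W != Z) on D(W)={3,4,5,6} D(Z)={2,3,4,5,6}: no change
So after constraint 2: D(W) = {3,4,5,6}

Answer: {3,4,5,6}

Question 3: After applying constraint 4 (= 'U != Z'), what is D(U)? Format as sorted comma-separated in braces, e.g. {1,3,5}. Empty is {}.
Constraint 1 (U != Z) on D(U)={2,3,4} D(Z)={2,3,4,5,6}: no change
Constraint 2 (W != Z) on D(W)={3,4,5,6} D(Z)={2,3,4,5,6}: no change
Constraint 3 (Z != W) on D(Z)={2,3,4,5,6} D(W)={3,4,5,6}: no change
Constraint 4 (U != Z) on D(U)={2,3,4} D(Z)={2,3,4,5,6}: no change
So after constraint 4: D(U) = {2,3,4}

Answer: {2,3,4}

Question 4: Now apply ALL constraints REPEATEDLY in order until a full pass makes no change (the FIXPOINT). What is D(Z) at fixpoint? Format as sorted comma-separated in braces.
pass 0 (initial): D(Z)={2,3,4,5,6}
pass 1: no change
Fixpoint after 1 passes: D(Z) = {2,3,4,5,6}

Answer: {2,3,4,5,6}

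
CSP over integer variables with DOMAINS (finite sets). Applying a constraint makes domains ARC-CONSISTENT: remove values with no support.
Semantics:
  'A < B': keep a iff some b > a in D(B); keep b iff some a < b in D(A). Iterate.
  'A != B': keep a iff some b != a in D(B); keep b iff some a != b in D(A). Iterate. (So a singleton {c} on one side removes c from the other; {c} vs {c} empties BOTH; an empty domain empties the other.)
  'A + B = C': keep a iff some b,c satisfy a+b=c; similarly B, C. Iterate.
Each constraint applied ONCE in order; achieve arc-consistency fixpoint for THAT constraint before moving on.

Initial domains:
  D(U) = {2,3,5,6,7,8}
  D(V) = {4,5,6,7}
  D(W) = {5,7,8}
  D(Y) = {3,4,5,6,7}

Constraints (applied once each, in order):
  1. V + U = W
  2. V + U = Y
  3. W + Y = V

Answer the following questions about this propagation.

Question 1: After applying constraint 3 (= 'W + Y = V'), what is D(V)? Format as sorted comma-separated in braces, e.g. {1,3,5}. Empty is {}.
Answer: {}

Derivation:
Constraint 1 (V + U = W) on D(V)={4,5,6,7} D(U)={2,3,5,6,7,8} D(W)={5,7,8}: V {4,5,6,7}->{4,5,6}; U {2,3,5,6,7,8}->{2,3}; W {5,7,8}->{7,8}
Constraint 2 (V + U = Y) on D(V)={4,5,6} D(U)={2,3} D(Y)={3,4,5,6,7}: V {4,5,6}->{4,5}; Y {3,4,5,6,7}->{6,7}
Constraint 3 (W + Y = V) on D(W)={7,8} D(Y)={6,7} D(V)={4,5}: W {7,8}->{}; Y {6,7}->{}; V {4,5}->{}
So after constraint 3: D(V) = {}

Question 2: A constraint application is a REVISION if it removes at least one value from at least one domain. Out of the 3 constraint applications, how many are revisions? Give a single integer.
Answer: 3

Derivation:
Constraint 1 (V + U = W) on D(V)={4,5,6,7} D(U)={2,3,5,6,7,8} D(W)={5,7,8}: V {4,5,6,7}->{4,5,6}; U {2,3,5,6,7,8}->{2,3}; W {5,7,8}->{7,8} => REVISION
Constraint 2 (V + U = Y) on D(V)={4,5,6} D(U)={2,3} D(Y)={3,4,5,6,7}: V {4,5,6}->{4,5}; Y {3,4,5,6,7}->{6,7} => REVISION
Constraint 3 (W + Y = V) on D(W)={7,8} D(Y)={6,7} D(V)={4,5}: W {7,8}->{}; Y {6,7}->{}; V {4,5}->{} => REVISION
Total revisions = 3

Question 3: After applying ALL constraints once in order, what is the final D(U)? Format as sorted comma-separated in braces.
Constraint 1 (V + U = W) on D(V)={4,5,6,7} D(U)={2,3,5,6,7,8} D(W)={5,7,8}: V {4,5,6,7}->{4,5,6}; U {2,3,5,6,7,8}->{2,3}; W {5,7,8}->{7,8}
Constraint 2 (V + U = Y) on D(V)={4,5,6} D(U)={2,3} D(Y)={3,4,5,6,7}: V {4,5,6}->{4,5}; Y {3,4,5,6,7}->{6,7}
Constraint 3 (W + Y = V) on D(W)={7,8} D(Y)={6,7} D(V)={4,5}: W {7,8}->{}; Y {6,7}->{}; V {4,5}->{}
So after all 3 constraints: D(U) = {2,3}

Answer: {2,3}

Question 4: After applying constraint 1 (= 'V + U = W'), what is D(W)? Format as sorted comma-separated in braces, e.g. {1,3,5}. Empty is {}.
Answer: {7,8}

Derivation:
Constraint 1 (V + U = W) on D(V)={4,5,6,7} D(U)={2,3,5,6,7,8} D(W)={5,7,8}: V {4,5,6,7}->{4,5,6}; U {2,3,5,6,7,8}->{2,3}; W {5,7,8}->{7,8}
So after constraint 1: D(W) = {7,8}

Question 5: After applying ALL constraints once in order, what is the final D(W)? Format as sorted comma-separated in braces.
Answer: {}

Derivation:
Constraint 1 (V + U = W) on D(V)={4,5,6,7} D(U)={2,3,5,6,7,8} D(W)={5,7,8}: V {4,5,6,7}->{4,5,6}; U {2,3,5,6,7,8}->{2,3}; W {5,7,8}->{7,8}
Constraint 2 (V + U = Y) on D(V)={4,5,6} D(U)={2,3} D(Y)={3,4,5,6,7}: V {4,5,6}->{4,5}; Y {3,4,5,6,7}->{6,7}
Constraint 3 (W + Y = V) on D(W)={7,8} D(Y)={6,7} D(V)={4,5}: W {7,8}->{}; Y {6,7}->{}; V {4,5}->{}
So after all 3 constraints: D(W) = {}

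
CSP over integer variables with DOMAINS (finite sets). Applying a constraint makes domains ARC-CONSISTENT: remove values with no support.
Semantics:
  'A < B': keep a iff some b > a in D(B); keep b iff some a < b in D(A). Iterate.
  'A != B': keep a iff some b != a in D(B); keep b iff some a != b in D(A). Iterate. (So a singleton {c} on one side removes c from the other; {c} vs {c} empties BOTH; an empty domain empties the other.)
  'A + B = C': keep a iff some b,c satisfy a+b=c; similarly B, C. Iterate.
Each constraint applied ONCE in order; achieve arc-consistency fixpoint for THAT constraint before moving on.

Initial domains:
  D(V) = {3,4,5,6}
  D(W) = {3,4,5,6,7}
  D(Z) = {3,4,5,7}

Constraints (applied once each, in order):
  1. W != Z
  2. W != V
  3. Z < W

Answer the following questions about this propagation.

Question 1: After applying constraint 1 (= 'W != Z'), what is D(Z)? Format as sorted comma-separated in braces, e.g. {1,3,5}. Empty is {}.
Constraint 1 (W != Z) on D(W)={3,4,5,6,7} D(Z)={3,4,5,7}: no change
So after constraint 1: D(Z) = {3,4,5,7}

Answer: {3,4,5,7}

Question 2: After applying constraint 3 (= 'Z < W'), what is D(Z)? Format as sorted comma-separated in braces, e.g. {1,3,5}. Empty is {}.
Answer: {3,4,5}

Derivation:
Constraint 1 (W != Z) on D(W)={3,4,5,6,7} D(Z)={3,4,5,7}: no change
Constraint 2 (W != V) on D(W)={3,4,5,6,7} D(V)={3,4,5,6}: no change
Constraint 3 (Z < W) on D(Z)={3,4,5,7} D(W)={3,4,5,6,7}: Z {3,4,5,7}->{3,4,5}; W {3,4,5,6,7}->{4,5,6,7}
So after constraint 3: D(Z) = {3,4,5}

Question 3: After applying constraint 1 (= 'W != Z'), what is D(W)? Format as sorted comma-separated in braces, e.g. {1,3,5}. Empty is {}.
Constraint 1 (W != Z) on D(W)={3,4,5,6,7} D(Z)={3,4,5,7}: no change
So after constraint 1: D(W) = {3,4,5,6,7}

Answer: {3,4,5,6,7}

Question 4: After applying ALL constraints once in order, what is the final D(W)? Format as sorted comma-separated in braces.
Answer: {4,5,6,7}

Derivation:
Constraint 1 (W != Z) on D(W)={3,4,5,6,7} D(Z)={3,4,5,7}: no change
Constraint 2 (W != V) on D(W)={3,4,5,6,7} D(V)={3,4,5,6}: no change
Constraint 3 (Z < W) on D(Z)={3,4,5,7} D(W)={3,4,5,6,7}: Z {3,4,5,7}->{3,4,5}; W {3,4,5,6,7}->{4,5,6,7}
So after all 3 constraints: D(W) = {4,5,6,7}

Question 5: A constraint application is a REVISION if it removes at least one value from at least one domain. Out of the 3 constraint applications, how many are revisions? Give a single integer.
Answer: 1

Derivation:
Constraint 1 (W != Z) on D(W)={3,4,5,6,7} D(Z)={3,4,5,7}: no change => not a revision
Constraint 2 (W != V) on D(W)={3,4,5,6,7} D(V)={3,4,5,6}: no change => not a revision
Constraint 3 (Z < W) on D(Z)={3,4,5,7} D(W)={3,4,5,6,7}: Z {3,4,5,7}->{3,4,5}; W {3,4,5,6,7}->{4,5,6,7} => REVISION
Total revisions = 1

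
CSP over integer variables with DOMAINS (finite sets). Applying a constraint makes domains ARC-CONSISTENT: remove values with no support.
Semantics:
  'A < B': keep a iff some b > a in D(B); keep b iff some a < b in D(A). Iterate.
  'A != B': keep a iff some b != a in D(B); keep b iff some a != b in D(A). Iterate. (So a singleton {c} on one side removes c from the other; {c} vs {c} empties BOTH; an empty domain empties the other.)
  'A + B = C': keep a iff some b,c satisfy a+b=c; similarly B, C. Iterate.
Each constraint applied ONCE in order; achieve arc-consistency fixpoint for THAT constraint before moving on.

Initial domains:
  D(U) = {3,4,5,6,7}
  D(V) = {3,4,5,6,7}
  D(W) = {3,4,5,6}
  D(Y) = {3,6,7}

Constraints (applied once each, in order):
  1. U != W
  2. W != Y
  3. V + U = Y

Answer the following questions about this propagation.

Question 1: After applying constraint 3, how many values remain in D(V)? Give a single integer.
Answer: 2

Derivation:
Constraint 1 (U != W) on D(U)={3,4,5,6,7} D(W)={3,4,5,6}: no change
Constraint 2 (W != Y) on D(W)={3,4,5,6} D(Y)={3,6,7}: no change
Constraint 3 (V + U = Y) on D(V)={3,4,5,6,7} D(U)={3,4,5,6,7} D(Y)={3,6,7}: V {3,4,5,6,7}->{3,4}; U {3,4,5,6,7}->{3,4}; Y {3,6,7}->{6,7}
So after constraint 3: D(V)={3,4}, size = 2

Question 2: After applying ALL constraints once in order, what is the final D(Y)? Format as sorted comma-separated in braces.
Answer: {6,7}

Derivation:
Constraint 1 (U != W) on D(U)={3,4,5,6,7} D(W)={3,4,5,6}: no change
Constraint 2 (W != Y) on D(W)={3,4,5,6} D(Y)={3,6,7}: no change
Constraint 3 (V + U = Y) on D(V)={3,4,5,6,7} D(U)={3,4,5,6,7} D(Y)={3,6,7}: V {3,4,5,6,7}->{3,4}; U {3,4,5,6,7}->{3,4}; Y {3,6,7}->{6,7}
So after all 3 constraints: D(Y) = {6,7}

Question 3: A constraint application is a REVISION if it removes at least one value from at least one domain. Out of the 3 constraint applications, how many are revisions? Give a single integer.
Answer: 1

Derivation:
Constraint 1 (U != W) on D(U)={3,4,5,6,7} D(W)={3,4,5,6}: no change => not a revision
Constraint 2 (W != Y) on D(W)={3,4,5,6} D(Y)={3,6,7}: no change => not a revision
Constraint 3 (V + U = Y) on D(V)={3,4,5,6,7} D(U)={3,4,5,6,7} D(Y)={3,6,7}: V {3,4,5,6,7}->{3,4}; U {3,4,5,6,7}->{3,4}; Y {3,6,7}->{6,7} => REVISION
Total revisions = 1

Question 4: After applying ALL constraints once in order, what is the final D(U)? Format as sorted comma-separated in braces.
Constraint 1 (U != W) on D(U)={3,4,5,6,7} D(W)={3,4,5,6}: no change
Constraint 2 (W != Y) on D(W)={3,4,5,6} D(Y)={3,6,7}: no change
Constraint 3 (V + U = Y) on D(V)={3,4,5,6,7} D(U)={3,4,5,6,7} D(Y)={3,6,7}: V {3,4,5,6,7}->{3,4}; U {3,4,5,6,7}->{3,4}; Y {3,6,7}->{6,7}
So after all 3 constraints: D(U) = {3,4}

Answer: {3,4}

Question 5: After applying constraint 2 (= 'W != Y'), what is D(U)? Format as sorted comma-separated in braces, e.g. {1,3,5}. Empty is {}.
Answer: {3,4,5,6,7}

Derivation:
Constraint 1 (U != W) on D(U)={3,4,5,6,7} D(W)={3,4,5,6}: no change
Constraint 2 (W != Y) on D(W)={3,4,5,6} D(Y)={3,6,7}: no change
So after constraint 2: D(U) = {3,4,5,6,7}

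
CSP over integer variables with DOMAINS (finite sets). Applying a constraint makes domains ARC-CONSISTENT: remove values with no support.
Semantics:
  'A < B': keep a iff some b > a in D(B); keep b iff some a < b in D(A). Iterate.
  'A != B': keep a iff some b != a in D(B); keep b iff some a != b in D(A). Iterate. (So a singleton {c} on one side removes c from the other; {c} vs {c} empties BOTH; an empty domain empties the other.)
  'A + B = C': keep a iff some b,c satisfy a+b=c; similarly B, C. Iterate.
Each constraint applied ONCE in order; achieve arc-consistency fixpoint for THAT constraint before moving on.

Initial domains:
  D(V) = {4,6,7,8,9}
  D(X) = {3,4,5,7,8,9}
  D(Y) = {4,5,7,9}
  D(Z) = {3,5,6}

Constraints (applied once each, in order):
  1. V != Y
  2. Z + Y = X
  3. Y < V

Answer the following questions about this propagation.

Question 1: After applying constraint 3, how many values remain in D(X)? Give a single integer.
Constraint 1 (V != Y) on D(V)={4,6,7,8,9} D(Y)={4,5,7,9}: no change
Constraint 2 (Z + Y = X) on D(Z)={3,5,6} D(Y)={4,5,7,9} D(X)={3,4,5,7,8,9}: Z {3,5,6}->{3,5}; Y {4,5,7,9}->{4,5}; X {3,4,5,7,8,9}->{7,8,9}
Constraint 3 (Y < V) on D(Y)={4,5} D(V)={4,6,7,8,9}: V {4,6,7,8,9}->{6,7,8,9}
So after constraint 3: D(X)={7,8,9}, size = 3

Answer: 3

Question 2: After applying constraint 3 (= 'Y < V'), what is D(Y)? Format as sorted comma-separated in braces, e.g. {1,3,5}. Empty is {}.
Answer: {4,5}

Derivation:
Constraint 1 (V != Y) on D(V)={4,6,7,8,9} D(Y)={4,5,7,9}: no change
Constraint 2 (Z + Y = X) on D(Z)={3,5,6} D(Y)={4,5,7,9} D(X)={3,4,5,7,8,9}: Z {3,5,6}->{3,5}; Y {4,5,7,9}->{4,5}; X {3,4,5,7,8,9}->{7,8,9}
Constraint 3 (Y < V) on D(Y)={4,5} D(V)={4,6,7,8,9}: V {4,6,7,8,9}->{6,7,8,9}
So after constraint 3: D(Y) = {4,5}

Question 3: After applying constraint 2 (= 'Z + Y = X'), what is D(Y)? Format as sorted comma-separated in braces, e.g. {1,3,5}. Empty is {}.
Answer: {4,5}

Derivation:
Constraint 1 (V != Y) on D(V)={4,6,7,8,9} D(Y)={4,5,7,9}: no change
Constraint 2 (Z + Y = X) on D(Z)={3,5,6} D(Y)={4,5,7,9} D(X)={3,4,5,7,8,9}: Z {3,5,6}->{3,5}; Y {4,5,7,9}->{4,5}; X {3,4,5,7,8,9}->{7,8,9}
So after constraint 2: D(Y) = {4,5}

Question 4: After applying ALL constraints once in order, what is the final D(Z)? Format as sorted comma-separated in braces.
Answer: {3,5}

Derivation:
Constraint 1 (V != Y) on D(V)={4,6,7,8,9} D(Y)={4,5,7,9}: no change
Constraint 2 (Z + Y = X) on D(Z)={3,5,6} D(Y)={4,5,7,9} D(X)={3,4,5,7,8,9}: Z {3,5,6}->{3,5}; Y {4,5,7,9}->{4,5}; X {3,4,5,7,8,9}->{7,8,9}
Constraint 3 (Y < V) on D(Y)={4,5} D(V)={4,6,7,8,9}: V {4,6,7,8,9}->{6,7,8,9}
So after all 3 constraints: D(Z) = {3,5}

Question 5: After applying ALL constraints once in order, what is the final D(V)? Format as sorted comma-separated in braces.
Answer: {6,7,8,9}

Derivation:
Constraint 1 (V != Y) on D(V)={4,6,7,8,9} D(Y)={4,5,7,9}: no change
Constraint 2 (Z + Y = X) on D(Z)={3,5,6} D(Y)={4,5,7,9} D(X)={3,4,5,7,8,9}: Z {3,5,6}->{3,5}; Y {4,5,7,9}->{4,5}; X {3,4,5,7,8,9}->{7,8,9}
Constraint 3 (Y < V) on D(Y)={4,5} D(V)={4,6,7,8,9}: V {4,6,7,8,9}->{6,7,8,9}
So after all 3 constraints: D(V) = {6,7,8,9}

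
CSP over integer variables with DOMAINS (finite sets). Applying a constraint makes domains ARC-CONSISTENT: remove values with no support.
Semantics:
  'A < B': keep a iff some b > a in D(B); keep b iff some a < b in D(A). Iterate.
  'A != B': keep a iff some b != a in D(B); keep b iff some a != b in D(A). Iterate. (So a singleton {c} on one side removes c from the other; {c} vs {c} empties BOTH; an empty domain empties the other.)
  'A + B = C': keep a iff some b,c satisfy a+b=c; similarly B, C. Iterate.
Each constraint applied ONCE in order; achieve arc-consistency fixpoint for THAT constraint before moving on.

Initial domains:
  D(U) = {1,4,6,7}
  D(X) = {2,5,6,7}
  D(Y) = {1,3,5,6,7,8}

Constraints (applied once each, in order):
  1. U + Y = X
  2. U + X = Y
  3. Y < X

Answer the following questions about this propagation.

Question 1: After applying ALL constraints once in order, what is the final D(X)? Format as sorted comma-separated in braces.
Answer: {5}

Derivation:
Constraint 1 (U + Y = X) on D(U)={1,4,6,7} D(Y)={1,3,5,6,7,8} D(X)={2,5,6,7}: U {1,4,6,7}->{1,4,6}; Y {1,3,5,6,7,8}->{1,3,5,6}
Constraint 2 (U + X = Y) on D(U)={1,4,6} D(X)={2,5,6,7} D(Y)={1,3,5,6}: U {1,4,6}->{1,4}; X {2,5,6,7}->{2,5}; Y {1,3,5,6}->{3,6}
Constraint 3 (Y < X) on D(Y)={3,6} D(X)={2,5}: Y {3,6}->{3}; X {2,5}->{5}
So after all 3 constraints: D(X) = {5}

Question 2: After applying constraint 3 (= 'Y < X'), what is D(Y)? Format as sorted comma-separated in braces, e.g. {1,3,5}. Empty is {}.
Constraint 1 (U + Y = X) on D(U)={1,4,6,7} D(Y)={1,3,5,6,7,8} D(X)={2,5,6,7}: U {1,4,6,7}->{1,4,6}; Y {1,3,5,6,7,8}->{1,3,5,6}
Constraint 2 (U + X = Y) on D(U)={1,4,6} D(X)={2,5,6,7} D(Y)={1,3,5,6}: U {1,4,6}->{1,4}; X {2,5,6,7}->{2,5}; Y {1,3,5,6}->{3,6}
Constraint 3 (Y < X) on D(Y)={3,6} D(X)={2,5}: Y {3,6}->{3}; X {2,5}->{5}
So after constraint 3: D(Y) = {3}

Answer: {3}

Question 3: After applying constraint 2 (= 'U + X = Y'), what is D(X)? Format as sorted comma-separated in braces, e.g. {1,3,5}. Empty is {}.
Constraint 1 (U + Y = X) on D(U)={1,4,6,7} D(Y)={1,3,5,6,7,8} D(X)={2,5,6,7}: U {1,4,6,7}->{1,4,6}; Y {1,3,5,6,7,8}->{1,3,5,6}
Constraint 2 (U + X = Y) on D(U)={1,4,6} D(X)={2,5,6,7} D(Y)={1,3,5,6}: U {1,4,6}->{1,4}; X {2,5,6,7}->{2,5}; Y {1,3,5,6}->{3,6}
So after constraint 2: D(X) = {2,5}

Answer: {2,5}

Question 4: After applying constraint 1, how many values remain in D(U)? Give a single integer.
Answer: 3

Derivation:
Constraint 1 (U + Y = X) on D(U)={1,4,6,7} D(Y)={1,3,5,6,7,8} D(X)={2,5,6,7}: U {1,4,6,7}->{1,4,6}; Y {1,3,5,6,7,8}->{1,3,5,6}
So after constraint 1: D(U)={1,4,6}, size = 3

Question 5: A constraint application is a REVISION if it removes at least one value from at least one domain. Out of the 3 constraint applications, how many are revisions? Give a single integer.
Constraint 1 (U + Y = X) on D(U)={1,4,6,7} D(Y)={1,3,5,6,7,8} D(X)={2,5,6,7}: U {1,4,6,7}->{1,4,6}; Y {1,3,5,6,7,8}->{1,3,5,6} => REVISION
Constraint 2 (U + X = Y) on D(U)={1,4,6} D(X)={2,5,6,7} D(Y)={1,3,5,6}: U {1,4,6}->{1,4}; X {2,5,6,7}->{2,5}; Y {1,3,5,6}->{3,6} => REVISION
Constraint 3 (Y < X) on D(Y)={3,6} D(X)={2,5}: Y {3,6}->{3}; X {2,5}->{5} => REVISION
Total revisions = 3

Answer: 3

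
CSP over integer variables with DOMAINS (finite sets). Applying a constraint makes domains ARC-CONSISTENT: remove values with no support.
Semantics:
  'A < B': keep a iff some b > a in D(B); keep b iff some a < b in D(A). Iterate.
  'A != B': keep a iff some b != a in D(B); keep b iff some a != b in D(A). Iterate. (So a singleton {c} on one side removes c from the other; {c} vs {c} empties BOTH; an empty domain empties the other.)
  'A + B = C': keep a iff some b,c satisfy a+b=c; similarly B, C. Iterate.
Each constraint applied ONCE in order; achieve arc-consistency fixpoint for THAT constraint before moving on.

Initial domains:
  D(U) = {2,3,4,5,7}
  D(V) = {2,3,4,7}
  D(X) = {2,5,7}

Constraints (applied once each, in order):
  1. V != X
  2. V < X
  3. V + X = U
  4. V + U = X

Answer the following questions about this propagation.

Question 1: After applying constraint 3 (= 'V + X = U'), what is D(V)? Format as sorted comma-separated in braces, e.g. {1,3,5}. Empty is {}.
Answer: {2}

Derivation:
Constraint 1 (V != X) on D(V)={2,3,4,7} D(X)={2,5,7}: no change
Constraint 2 (V < X) on D(V)={2,3,4,7} D(X)={2,5,7}: V {2,3,4,7}->{2,3,4}; X {2,5,7}->{5,7}
Constraint 3 (V + X = U) on D(V)={2,3,4} D(X)={5,7} D(U)={2,3,4,5,7}: V {2,3,4}->{2}; X {5,7}->{5}; U {2,3,4,5,7}->{7}
So after constraint 3: D(V) = {2}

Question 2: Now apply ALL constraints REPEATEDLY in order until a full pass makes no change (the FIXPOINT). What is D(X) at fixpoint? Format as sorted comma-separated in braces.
Answer: {}

Derivation:
pass 0 (initial): D(X)={2,5,7}
pass 1: U {2,3,4,5,7}->{}; V {2,3,4,7}->{}; X {2,5,7}->{}
pass 2: no change
Fixpoint after 2 passes: D(X) = {}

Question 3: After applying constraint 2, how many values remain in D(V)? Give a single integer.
Constraint 1 (V != X) on D(V)={2,3,4,7} D(X)={2,5,7}: no change
Constraint 2 (V < X) on D(V)={2,3,4,7} D(X)={2,5,7}: V {2,3,4,7}->{2,3,4}; X {2,5,7}->{5,7}
So after constraint 2: D(V)={2,3,4}, size = 3

Answer: 3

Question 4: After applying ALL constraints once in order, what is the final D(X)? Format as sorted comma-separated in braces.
Constraint 1 (V != X) on D(V)={2,3,4,7} D(X)={2,5,7}: no change
Constraint 2 (V < X) on D(V)={2,3,4,7} D(X)={2,5,7}: V {2,3,4,7}->{2,3,4}; X {2,5,7}->{5,7}
Constraint 3 (V + X = U) on D(V)={2,3,4} D(X)={5,7} D(U)={2,3,4,5,7}: V {2,3,4}->{2}; X {5,7}->{5}; U {2,3,4,5,7}->{7}
Constraint 4 (V + U = X) on D(V)={2} D(U)={7} D(X)={5}: V {2}->{}; U {7}->{}; X {5}->{}
So after all 4 constraints: D(X) = {}

Answer: {}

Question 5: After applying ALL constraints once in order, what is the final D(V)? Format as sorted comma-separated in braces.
Answer: {}

Derivation:
Constraint 1 (V != X) on D(V)={2,3,4,7} D(X)={2,5,7}: no change
Constraint 2 (V < X) on D(V)={2,3,4,7} D(X)={2,5,7}: V {2,3,4,7}->{2,3,4}; X {2,5,7}->{5,7}
Constraint 3 (V + X = U) on D(V)={2,3,4} D(X)={5,7} D(U)={2,3,4,5,7}: V {2,3,4}->{2}; X {5,7}->{5}; U {2,3,4,5,7}->{7}
Constraint 4 (V + U = X) on D(V)={2} D(U)={7} D(X)={5}: V {2}->{}; U {7}->{}; X {5}->{}
So after all 4 constraints: D(V) = {}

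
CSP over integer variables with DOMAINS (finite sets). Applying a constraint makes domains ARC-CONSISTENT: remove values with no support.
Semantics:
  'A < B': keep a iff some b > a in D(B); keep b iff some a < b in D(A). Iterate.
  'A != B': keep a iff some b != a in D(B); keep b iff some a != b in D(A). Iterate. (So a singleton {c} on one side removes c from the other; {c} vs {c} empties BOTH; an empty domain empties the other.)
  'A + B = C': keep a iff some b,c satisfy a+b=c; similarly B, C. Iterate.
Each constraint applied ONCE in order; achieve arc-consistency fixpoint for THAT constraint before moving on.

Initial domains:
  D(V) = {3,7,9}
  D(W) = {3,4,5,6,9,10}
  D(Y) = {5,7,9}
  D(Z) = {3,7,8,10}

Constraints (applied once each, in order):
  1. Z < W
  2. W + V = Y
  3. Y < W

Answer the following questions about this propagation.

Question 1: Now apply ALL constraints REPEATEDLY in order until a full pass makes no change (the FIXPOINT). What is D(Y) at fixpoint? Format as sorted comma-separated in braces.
pass 0 (initial): D(Y)={5,7,9}
pass 1: V {3,7,9}->{3}; W {3,4,5,6,9,10}->{}; Y {5,7,9}->{}; Z {3,7,8,10}->{3,7,8}
pass 2: V {3}->{}; Z {3,7,8}->{}
pass 3: no change
Fixpoint after 3 passes: D(Y) = {}

Answer: {}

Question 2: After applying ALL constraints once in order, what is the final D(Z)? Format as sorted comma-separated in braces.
Answer: {3,7,8}

Derivation:
Constraint 1 (Z < W) on D(Z)={3,7,8,10} D(W)={3,4,5,6,9,10}: Z {3,7,8,10}->{3,7,8}; W {3,4,5,6,9,10}->{4,5,6,9,10}
Constraint 2 (W + V = Y) on D(W)={4,5,6,9,10} D(V)={3,7,9} D(Y)={5,7,9}: W {4,5,6,9,10}->{4,6}; V {3,7,9}->{3}; Y {5,7,9}->{7,9}
Constraint 3 (Y < W) on D(Y)={7,9} D(W)={4,6}: Y {7,9}->{}; W {4,6}->{}
So after all 3 constraints: D(Z) = {3,7,8}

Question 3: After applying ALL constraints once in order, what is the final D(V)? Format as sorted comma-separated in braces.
Constraint 1 (Z < W) on D(Z)={3,7,8,10} D(W)={3,4,5,6,9,10}: Z {3,7,8,10}->{3,7,8}; W {3,4,5,6,9,10}->{4,5,6,9,10}
Constraint 2 (W + V = Y) on D(W)={4,5,6,9,10} D(V)={3,7,9} D(Y)={5,7,9}: W {4,5,6,9,10}->{4,6}; V {3,7,9}->{3}; Y {5,7,9}->{7,9}
Constraint 3 (Y < W) on D(Y)={7,9} D(W)={4,6}: Y {7,9}->{}; W {4,6}->{}
So after all 3 constraints: D(V) = {3}

Answer: {3}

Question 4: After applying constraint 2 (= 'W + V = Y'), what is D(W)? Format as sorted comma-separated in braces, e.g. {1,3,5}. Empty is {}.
Answer: {4,6}

Derivation:
Constraint 1 (Z < W) on D(Z)={3,7,8,10} D(W)={3,4,5,6,9,10}: Z {3,7,8,10}->{3,7,8}; W {3,4,5,6,9,10}->{4,5,6,9,10}
Constraint 2 (W + V = Y) on D(W)={4,5,6,9,10} D(V)={3,7,9} D(Y)={5,7,9}: W {4,5,6,9,10}->{4,6}; V {3,7,9}->{3}; Y {5,7,9}->{7,9}
So after constraint 2: D(W) = {4,6}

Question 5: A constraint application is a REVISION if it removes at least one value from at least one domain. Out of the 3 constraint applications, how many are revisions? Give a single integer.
Answer: 3

Derivation:
Constraint 1 (Z < W) on D(Z)={3,7,8,10} D(W)={3,4,5,6,9,10}: Z {3,7,8,10}->{3,7,8}; W {3,4,5,6,9,10}->{4,5,6,9,10} => REVISION
Constraint 2 (W + V = Y) on D(W)={4,5,6,9,10} D(V)={3,7,9} D(Y)={5,7,9}: W {4,5,6,9,10}->{4,6}; V {3,7,9}->{3}; Y {5,7,9}->{7,9} => REVISION
Constraint 3 (Y < W) on D(Y)={7,9} D(W)={4,6}: Y {7,9}->{}; W {4,6}->{} => REVISION
Total revisions = 3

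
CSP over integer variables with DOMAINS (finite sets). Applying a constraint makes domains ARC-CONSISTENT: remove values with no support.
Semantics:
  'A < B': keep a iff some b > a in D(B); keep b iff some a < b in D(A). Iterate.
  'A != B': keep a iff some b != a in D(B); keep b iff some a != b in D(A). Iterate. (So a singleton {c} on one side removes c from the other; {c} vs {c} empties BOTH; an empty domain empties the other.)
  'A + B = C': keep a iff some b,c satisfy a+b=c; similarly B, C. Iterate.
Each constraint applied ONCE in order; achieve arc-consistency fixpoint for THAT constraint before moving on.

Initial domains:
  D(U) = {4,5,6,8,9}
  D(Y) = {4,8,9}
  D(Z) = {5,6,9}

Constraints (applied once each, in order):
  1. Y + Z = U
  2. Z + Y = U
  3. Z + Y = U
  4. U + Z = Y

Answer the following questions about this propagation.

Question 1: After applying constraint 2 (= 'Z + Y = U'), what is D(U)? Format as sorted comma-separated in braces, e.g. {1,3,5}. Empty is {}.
Answer: {9}

Derivation:
Constraint 1 (Y + Z = U) on D(Y)={4,8,9} D(Z)={5,6,9} D(U)={4,5,6,8,9}: Y {4,8,9}->{4}; Z {5,6,9}->{5}; U {4,5,6,8,9}->{9}
Constraint 2 (Z + Y = U) on D(Z)={5} D(Y)={4} D(U)={9}: no change
So after constraint 2: D(U) = {9}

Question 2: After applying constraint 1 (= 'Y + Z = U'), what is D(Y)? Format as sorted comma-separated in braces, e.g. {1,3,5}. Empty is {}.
Answer: {4}

Derivation:
Constraint 1 (Y + Z = U) on D(Y)={4,8,9} D(Z)={5,6,9} D(U)={4,5,6,8,9}: Y {4,8,9}->{4}; Z {5,6,9}->{5}; U {4,5,6,8,9}->{9}
So after constraint 1: D(Y) = {4}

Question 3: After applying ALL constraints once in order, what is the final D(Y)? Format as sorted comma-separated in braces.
Answer: {}

Derivation:
Constraint 1 (Y + Z = U) on D(Y)={4,8,9} D(Z)={5,6,9} D(U)={4,5,6,8,9}: Y {4,8,9}->{4}; Z {5,6,9}->{5}; U {4,5,6,8,9}->{9}
Constraint 2 (Z + Y = U) on D(Z)={5} D(Y)={4} D(U)={9}: no change
Constraint 3 (Z + Y = U) on D(Z)={5} D(Y)={4} D(U)={9}: no change
Constraint 4 (U + Z = Y) on D(U)={9} D(Z)={5} D(Y)={4}: U {9}->{}; Z {5}->{}; Y {4}->{}
So after all 4 constraints: D(Y) = {}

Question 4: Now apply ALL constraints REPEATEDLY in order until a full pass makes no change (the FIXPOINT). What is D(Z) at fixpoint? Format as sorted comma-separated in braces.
Answer: {}

Derivation:
pass 0 (initial): D(Z)={5,6,9}
pass 1: U {4,5,6,8,9}->{}; Y {4,8,9}->{}; Z {5,6,9}->{}
pass 2: no change
Fixpoint after 2 passes: D(Z) = {}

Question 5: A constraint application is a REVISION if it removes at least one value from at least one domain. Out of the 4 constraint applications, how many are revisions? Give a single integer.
Answer: 2

Derivation:
Constraint 1 (Y + Z = U) on D(Y)={4,8,9} D(Z)={5,6,9} D(U)={4,5,6,8,9}: Y {4,8,9}->{4}; Z {5,6,9}->{5}; U {4,5,6,8,9}->{9} => REVISION
Constraint 2 (Z + Y = U) on D(Z)={5} D(Y)={4} D(U)={9}: no change => not a revision
Constraint 3 (Z + Y = U) on D(Z)={5} D(Y)={4} D(U)={9}: no change => not a revision
Constraint 4 (U + Z = Y) on D(U)={9} D(Z)={5} D(Y)={4}: U {9}->{}; Z {5}->{}; Y {4}->{} => REVISION
Total revisions = 2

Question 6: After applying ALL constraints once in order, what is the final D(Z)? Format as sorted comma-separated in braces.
Constraint 1 (Y + Z = U) on D(Y)={4,8,9} D(Z)={5,6,9} D(U)={4,5,6,8,9}: Y {4,8,9}->{4}; Z {5,6,9}->{5}; U {4,5,6,8,9}->{9}
Constraint 2 (Z + Y = U) on D(Z)={5} D(Y)={4} D(U)={9}: no change
Constraint 3 (Z + Y = U) on D(Z)={5} D(Y)={4} D(U)={9}: no change
Constraint 4 (U + Z = Y) on D(U)={9} D(Z)={5} D(Y)={4}: U {9}->{}; Z {5}->{}; Y {4}->{}
So after all 4 constraints: D(Z) = {}

Answer: {}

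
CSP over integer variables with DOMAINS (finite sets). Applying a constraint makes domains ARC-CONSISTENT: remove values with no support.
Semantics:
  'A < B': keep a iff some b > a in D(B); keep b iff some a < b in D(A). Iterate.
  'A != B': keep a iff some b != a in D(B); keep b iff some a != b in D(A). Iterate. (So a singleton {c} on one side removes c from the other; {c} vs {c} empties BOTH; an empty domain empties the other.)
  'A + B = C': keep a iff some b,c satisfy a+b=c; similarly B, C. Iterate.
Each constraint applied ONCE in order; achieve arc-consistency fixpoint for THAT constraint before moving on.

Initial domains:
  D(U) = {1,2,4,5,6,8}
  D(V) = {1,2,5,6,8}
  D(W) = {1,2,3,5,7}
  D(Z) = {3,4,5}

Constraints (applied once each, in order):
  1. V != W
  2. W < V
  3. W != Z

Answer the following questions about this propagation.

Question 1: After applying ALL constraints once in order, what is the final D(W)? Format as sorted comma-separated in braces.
Constraint 1 (V != W) on D(V)={1,2,5,6,8} D(W)={1,2,3,5,7}: no change
Constraint 2 (W < V) on D(W)={1,2,3,5,7} D(V)={1,2,5,6,8}: V {1,2,5,6,8}->{2,5,6,8}
Constraint 3 (W != Z) on D(W)={1,2,3,5,7} D(Z)={3,4,5}: no change
So after all 3 constraints: D(W) = {1,2,3,5,7}

Answer: {1,2,3,5,7}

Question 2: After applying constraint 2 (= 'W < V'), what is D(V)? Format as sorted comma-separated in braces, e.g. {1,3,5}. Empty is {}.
Constraint 1 (V != W) on D(V)={1,2,5,6,8} D(W)={1,2,3,5,7}: no change
Constraint 2 (W < V) on D(W)={1,2,3,5,7} D(V)={1,2,5,6,8}: V {1,2,5,6,8}->{2,5,6,8}
So after constraint 2: D(V) = {2,5,6,8}

Answer: {2,5,6,8}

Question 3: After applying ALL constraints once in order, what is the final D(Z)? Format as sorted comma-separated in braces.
Constraint 1 (V != W) on D(V)={1,2,5,6,8} D(W)={1,2,3,5,7}: no change
Constraint 2 (W < V) on D(W)={1,2,3,5,7} D(V)={1,2,5,6,8}: V {1,2,5,6,8}->{2,5,6,8}
Constraint 3 (W != Z) on D(W)={1,2,3,5,7} D(Z)={3,4,5}: no change
So after all 3 constraints: D(Z) = {3,4,5}

Answer: {3,4,5}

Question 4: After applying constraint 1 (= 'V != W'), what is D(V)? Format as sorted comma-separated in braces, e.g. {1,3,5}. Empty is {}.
Answer: {1,2,5,6,8}

Derivation:
Constraint 1 (V != W) on D(V)={1,2,5,6,8} D(W)={1,2,3,5,7}: no change
So after constraint 1: D(V) = {1,2,5,6,8}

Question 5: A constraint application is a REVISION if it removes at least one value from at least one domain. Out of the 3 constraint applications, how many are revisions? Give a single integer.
Answer: 1

Derivation:
Constraint 1 (V != W) on D(V)={1,2,5,6,8} D(W)={1,2,3,5,7}: no change => not a revision
Constraint 2 (W < V) on D(W)={1,2,3,5,7} D(V)={1,2,5,6,8}: V {1,2,5,6,8}->{2,5,6,8} => REVISION
Constraint 3 (W != Z) on D(W)={1,2,3,5,7} D(Z)={3,4,5}: no change => not a revision
Total revisions = 1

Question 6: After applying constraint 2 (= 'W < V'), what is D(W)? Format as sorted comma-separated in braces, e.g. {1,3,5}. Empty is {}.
Answer: {1,2,3,5,7}

Derivation:
Constraint 1 (V != W) on D(V)={1,2,5,6,8} D(W)={1,2,3,5,7}: no change
Constraint 2 (W < V) on D(W)={1,2,3,5,7} D(V)={1,2,5,6,8}: V {1,2,5,6,8}->{2,5,6,8}
So after constraint 2: D(W) = {1,2,3,5,7}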